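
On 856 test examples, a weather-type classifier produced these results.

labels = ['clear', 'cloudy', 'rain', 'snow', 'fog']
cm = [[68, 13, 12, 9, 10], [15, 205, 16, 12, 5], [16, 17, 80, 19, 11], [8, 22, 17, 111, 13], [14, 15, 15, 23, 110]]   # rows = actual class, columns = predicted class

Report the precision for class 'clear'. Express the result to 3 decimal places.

0.562

Take TP from the diagonal, FP from the rest of the 'clear' prediction marginal, FN from the rest of the 'clear' actual marginal.
precision = TP/(TP+FP).
clear: TP=68, FP=15+16+8+14=53 → 68/121 = 0.5620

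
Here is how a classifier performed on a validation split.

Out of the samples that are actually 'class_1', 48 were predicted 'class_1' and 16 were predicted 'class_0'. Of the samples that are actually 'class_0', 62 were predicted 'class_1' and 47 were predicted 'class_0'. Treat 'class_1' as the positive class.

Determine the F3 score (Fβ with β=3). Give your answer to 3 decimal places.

Fβ = (1+β²)·TP / ((1+β²)·TP + β²·FN + FP), with β²=9
= 10·48 / (10·48 + 9·16 + 62) = 0.700

0.700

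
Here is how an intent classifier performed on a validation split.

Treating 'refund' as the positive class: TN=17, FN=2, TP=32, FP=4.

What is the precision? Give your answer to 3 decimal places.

Precision = TP/(TP+FP) = 32/(32+4) = 32/36 = 0.889

0.889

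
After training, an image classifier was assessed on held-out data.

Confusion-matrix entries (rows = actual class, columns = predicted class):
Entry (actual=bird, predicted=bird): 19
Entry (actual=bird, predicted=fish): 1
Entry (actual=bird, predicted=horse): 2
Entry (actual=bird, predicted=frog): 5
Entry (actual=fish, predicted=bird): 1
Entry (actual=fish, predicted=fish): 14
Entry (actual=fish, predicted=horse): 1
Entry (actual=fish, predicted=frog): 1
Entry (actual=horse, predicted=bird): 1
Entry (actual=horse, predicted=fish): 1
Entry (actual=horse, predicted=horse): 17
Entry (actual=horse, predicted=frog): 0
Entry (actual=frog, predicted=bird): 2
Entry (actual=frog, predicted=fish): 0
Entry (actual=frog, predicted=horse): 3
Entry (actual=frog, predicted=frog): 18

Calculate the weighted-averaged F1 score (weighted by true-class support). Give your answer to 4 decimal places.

Per-class F1 score (2·TP/(2·TP+FP+FN)):
  bird: TP=19, FP=1+1+2=4, FN=1+2+5=8 → 38/50 = 0.76000
  fish: TP=14, FP=1+1+0=2, FN=1+1+1=3 → 28/33 = 0.84848
  horse: TP=17, FP=2+1+3=6, FN=1+1+0=2 → 34/42 = 0.80952
  frog: TP=18, FP=5+1+0=6, FN=2+0+3=5 → 36/47 = 0.76596
Weighted-F1 score = Σ (supportᵢ/N)·F1 scoreᵢ with N=86: (27/86)·0.76000 + (17/86)·0.84848 + (19/86)·0.80952 + (23/86)·0.76596 = 0.7900

0.7900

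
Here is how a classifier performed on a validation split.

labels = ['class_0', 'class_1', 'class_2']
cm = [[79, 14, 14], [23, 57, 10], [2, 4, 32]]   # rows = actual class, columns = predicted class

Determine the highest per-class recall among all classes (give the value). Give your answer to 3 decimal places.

0.842

Per-class recall (TP/(TP+FN)):
  class_0: TP=79, FN=14+14=28 → 79/107 = 0.7383
  class_1: TP=57, FN=23+10=33 → 57/90 = 0.6333
  class_2: TP=32, FN=2+4=6 → 32/38 = 0.8421
Highest is class 'class_2' with recall = 0.842.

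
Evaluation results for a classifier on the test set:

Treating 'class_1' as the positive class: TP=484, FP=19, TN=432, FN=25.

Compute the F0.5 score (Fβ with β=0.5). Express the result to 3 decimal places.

0.960

Fβ = (1+β²)·TP / ((1+β²)·TP + β²·FN + FP), with β²=1/4
= 1.25·484 / (1.25·484 + 0.25·25 + 19) = 0.960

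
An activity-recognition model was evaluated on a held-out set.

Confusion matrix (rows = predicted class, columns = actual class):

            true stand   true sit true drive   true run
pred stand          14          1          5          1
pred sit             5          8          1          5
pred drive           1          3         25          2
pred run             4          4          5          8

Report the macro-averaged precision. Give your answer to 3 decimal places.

0.569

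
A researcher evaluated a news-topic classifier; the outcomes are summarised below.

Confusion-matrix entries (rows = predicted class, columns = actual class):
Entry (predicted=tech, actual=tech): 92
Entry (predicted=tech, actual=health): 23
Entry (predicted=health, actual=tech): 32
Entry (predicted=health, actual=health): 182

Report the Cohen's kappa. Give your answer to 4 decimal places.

0.6389

Observed agreement pₒ = trace/N = 274/329 = 0.83283
Expected agreement pₑ = Σ (rowᵢ·colᵢ)/N² = (124·115 + 205·214)/329² = 0.53704
κ = (pₒ − pₑ)/(1 − pₑ) = (0.83283 − 0.53704)/(1 − 0.53704) = 0.6389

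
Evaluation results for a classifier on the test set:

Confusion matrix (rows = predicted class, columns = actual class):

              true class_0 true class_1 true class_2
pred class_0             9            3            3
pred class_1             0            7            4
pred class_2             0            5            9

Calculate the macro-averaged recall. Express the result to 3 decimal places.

0.676

Per-class recall (TP/(TP+FN)):
  class_0: TP=9, FN=0+0=0 → 9/9 = 1.0000
  class_1: TP=7, FN=3+5=8 → 7/15 = 0.4667
  class_2: TP=9, FN=3+4=7 → 9/16 = 0.5625
Macro-recall = mean = (1.0000 + 0.4667 + 0.5625) / 3 = 0.676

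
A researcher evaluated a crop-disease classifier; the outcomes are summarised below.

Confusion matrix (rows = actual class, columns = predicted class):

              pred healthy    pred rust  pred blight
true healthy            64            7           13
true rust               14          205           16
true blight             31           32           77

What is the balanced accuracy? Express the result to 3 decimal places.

0.728

Balanced accuracy = mean of per-class recall.
  healthy: recall = 64/84 = 0.7619
  rust: recall = 205/235 = 0.8723
  blight: recall = 77/140 = 0.5500
Mean = (0.7619 + 0.8723 + 0.5500) / 3 = 0.728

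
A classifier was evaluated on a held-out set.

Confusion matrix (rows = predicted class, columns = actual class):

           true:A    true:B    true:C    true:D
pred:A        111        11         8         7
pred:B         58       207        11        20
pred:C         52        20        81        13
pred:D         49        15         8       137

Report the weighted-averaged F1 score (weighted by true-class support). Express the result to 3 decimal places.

0.653

Per-class F1 score (2·TP/(2·TP+FP+FN)):
  A: TP=111, FP=11+8+7=26, FN=58+52+49=159 → 222/407 = 0.5455
  B: TP=207, FP=58+11+20=89, FN=11+20+15=46 → 414/549 = 0.7541
  C: TP=81, FP=52+20+13=85, FN=8+11+8=27 → 162/274 = 0.5912
  D: TP=137, FP=49+15+8=72, FN=7+20+13=40 → 274/386 = 0.7098
Weighted-F1 score = Σ (supportᵢ/N)·F1 scoreᵢ with N=808: (270/808)·0.5455 + (253/808)·0.7541 + (108/808)·0.5912 + (177/808)·0.7098 = 0.653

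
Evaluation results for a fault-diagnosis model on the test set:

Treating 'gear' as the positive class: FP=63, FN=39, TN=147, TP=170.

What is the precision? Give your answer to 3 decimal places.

0.730

Precision = TP/(TP+FP) = 170/(170+63) = 170/233 = 0.730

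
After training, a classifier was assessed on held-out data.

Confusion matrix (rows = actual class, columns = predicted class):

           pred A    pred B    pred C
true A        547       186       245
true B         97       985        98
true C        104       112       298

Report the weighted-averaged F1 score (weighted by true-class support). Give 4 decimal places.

Per-class F1 score (2·TP/(2·TP+FP+FN)):
  A: TP=547, FP=97+104=201, FN=186+245=431 → 1094/1726 = 0.63384
  B: TP=985, FP=186+112=298, FN=97+98=195 → 1970/2463 = 0.79984
  C: TP=298, FP=245+98=343, FN=104+112=216 → 596/1155 = 0.51602
Weighted-F1 score = Σ (supportᵢ/N)·F1 scoreᵢ with N=2672: (978/2672)·0.63384 + (1180/2672)·0.79984 + (514/2672)·0.51602 = 0.6845

0.6845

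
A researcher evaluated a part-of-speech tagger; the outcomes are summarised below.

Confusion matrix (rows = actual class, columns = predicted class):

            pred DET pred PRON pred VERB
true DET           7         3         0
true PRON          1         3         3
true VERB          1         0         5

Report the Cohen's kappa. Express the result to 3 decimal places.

Observed agreement pₒ = trace/N = 15/23 = 0.6522
Expected agreement pₑ = Σ (rowᵢ·colᵢ)/N² = (10·9 + 7·6 + 6·8)/23² = 0.3403
κ = (pₒ − pₑ)/(1 − pₑ) = (0.6522 − 0.3403)/(1 − 0.3403) = 0.473

0.473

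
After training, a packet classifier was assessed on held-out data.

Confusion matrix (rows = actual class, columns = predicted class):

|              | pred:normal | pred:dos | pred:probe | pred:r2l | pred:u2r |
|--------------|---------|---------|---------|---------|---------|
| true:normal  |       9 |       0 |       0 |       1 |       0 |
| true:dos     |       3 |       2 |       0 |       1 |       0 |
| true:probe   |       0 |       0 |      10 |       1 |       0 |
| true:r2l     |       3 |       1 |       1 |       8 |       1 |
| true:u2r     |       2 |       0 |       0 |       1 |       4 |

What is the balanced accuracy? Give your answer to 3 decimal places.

Balanced accuracy = mean of per-class recall.
  normal: recall = 9/10 = 0.9000
  dos: recall = 2/6 = 0.3333
  probe: recall = 10/11 = 0.9091
  r2l: recall = 8/14 = 0.5714
  u2r: recall = 4/7 = 0.5714
Mean = (0.9000 + 0.3333 + 0.9091 + 0.5714 + 0.5714) / 5 = 0.657

0.657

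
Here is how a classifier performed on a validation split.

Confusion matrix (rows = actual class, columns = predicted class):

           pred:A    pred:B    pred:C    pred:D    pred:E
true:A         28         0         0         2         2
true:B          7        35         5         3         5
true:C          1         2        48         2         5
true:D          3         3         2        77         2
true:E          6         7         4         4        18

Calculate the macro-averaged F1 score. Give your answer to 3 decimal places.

0.724

Per-class F1 score (2·TP/(2·TP+FP+FN)):
  A: TP=28, FP=7+1+3+6=17, FN=0+0+2+2=4 → 56/77 = 0.7273
  B: TP=35, FP=0+2+3+7=12, FN=7+5+3+5=20 → 70/102 = 0.6863
  C: TP=48, FP=0+5+2+4=11, FN=1+2+2+5=10 → 96/117 = 0.8205
  D: TP=77, FP=2+3+2+4=11, FN=3+3+2+2=10 → 154/175 = 0.8800
  E: TP=18, FP=2+5+5+2=14, FN=6+7+4+4=21 → 36/71 = 0.5070
Macro-F1 score = mean = (0.7273 + 0.6863 + 0.8205 + 0.8800 + 0.5070) / 5 = 0.724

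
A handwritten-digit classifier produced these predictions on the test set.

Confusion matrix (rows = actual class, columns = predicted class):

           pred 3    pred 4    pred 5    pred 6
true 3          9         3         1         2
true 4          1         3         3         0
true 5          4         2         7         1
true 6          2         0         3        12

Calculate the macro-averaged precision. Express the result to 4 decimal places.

Per-class precision (TP/(TP+FP)):
  3: TP=9, FP=1+4+2=7 → 9/16 = 0.56250
  4: TP=3, FP=3+2+0=5 → 3/8 = 0.37500
  5: TP=7, FP=1+3+3=7 → 7/14 = 0.50000
  6: TP=12, FP=2+0+1=3 → 12/15 = 0.80000
Macro-precision = mean = (0.56250 + 0.37500 + 0.50000 + 0.80000) / 4 = 0.5594

0.5594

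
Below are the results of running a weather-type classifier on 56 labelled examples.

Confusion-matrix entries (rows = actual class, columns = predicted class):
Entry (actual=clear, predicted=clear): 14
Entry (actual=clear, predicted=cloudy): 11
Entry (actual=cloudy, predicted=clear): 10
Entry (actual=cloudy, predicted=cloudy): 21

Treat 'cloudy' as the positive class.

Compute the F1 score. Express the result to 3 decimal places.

0.667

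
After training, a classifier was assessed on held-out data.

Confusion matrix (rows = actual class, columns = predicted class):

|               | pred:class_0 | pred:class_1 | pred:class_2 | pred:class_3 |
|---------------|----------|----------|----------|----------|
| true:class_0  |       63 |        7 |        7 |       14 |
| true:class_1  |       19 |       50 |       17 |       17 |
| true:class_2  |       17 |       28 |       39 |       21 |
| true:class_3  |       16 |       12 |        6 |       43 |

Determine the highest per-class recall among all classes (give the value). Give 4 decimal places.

Per-class recall (TP/(TP+FN)):
  class_0: TP=63, FN=7+7+14=28 → 63/91 = 0.69231
  class_1: TP=50, FN=19+17+17=53 → 50/103 = 0.48544
  class_2: TP=39, FN=17+28+21=66 → 39/105 = 0.37143
  class_3: TP=43, FN=16+12+6=34 → 43/77 = 0.55844
Highest is class 'class_0' with recall = 0.6923.

0.6923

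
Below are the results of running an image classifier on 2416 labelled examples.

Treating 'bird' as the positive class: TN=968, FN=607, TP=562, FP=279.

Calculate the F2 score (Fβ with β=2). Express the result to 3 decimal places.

0.509

Fβ = (1+β²)·TP / ((1+β²)·TP + β²·FN + FP), with β²=4
= 5·562 / (5·562 + 4·607 + 279) = 0.509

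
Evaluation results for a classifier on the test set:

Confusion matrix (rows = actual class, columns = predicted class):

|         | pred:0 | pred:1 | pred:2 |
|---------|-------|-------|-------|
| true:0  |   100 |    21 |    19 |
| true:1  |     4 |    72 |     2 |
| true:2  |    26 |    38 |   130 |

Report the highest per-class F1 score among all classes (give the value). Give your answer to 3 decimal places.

Per-class F1 score (2·TP/(2·TP+FP+FN)):
  0: TP=100, FP=4+26=30, FN=21+19=40 → 200/270 = 0.7407
  1: TP=72, FP=21+38=59, FN=4+2=6 → 144/209 = 0.6890
  2: TP=130, FP=19+2=21, FN=26+38=64 → 260/345 = 0.7536
Highest is class '2' with F1 score = 0.754.

0.754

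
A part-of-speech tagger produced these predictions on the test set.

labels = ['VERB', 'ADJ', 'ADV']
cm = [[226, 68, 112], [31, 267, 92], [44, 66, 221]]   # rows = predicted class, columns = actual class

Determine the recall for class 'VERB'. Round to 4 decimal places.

0.7508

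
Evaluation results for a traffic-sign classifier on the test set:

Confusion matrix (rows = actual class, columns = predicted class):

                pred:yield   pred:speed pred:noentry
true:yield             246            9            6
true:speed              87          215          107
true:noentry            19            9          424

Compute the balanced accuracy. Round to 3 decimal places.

0.802

Balanced accuracy = mean of per-class recall.
  yield: recall = 246/261 = 0.9425
  speed: recall = 215/409 = 0.5257
  noentry: recall = 424/452 = 0.9381
Mean = (0.9425 + 0.5257 + 0.9381) / 3 = 0.802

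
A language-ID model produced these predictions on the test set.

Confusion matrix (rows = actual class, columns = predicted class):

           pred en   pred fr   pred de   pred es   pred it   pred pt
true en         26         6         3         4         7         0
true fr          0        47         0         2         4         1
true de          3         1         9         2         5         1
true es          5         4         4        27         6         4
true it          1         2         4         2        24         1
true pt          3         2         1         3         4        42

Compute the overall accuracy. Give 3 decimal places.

0.673

Accuracy = trace / total = (26+47+9+27+24+42=175) / 260 = 175/260 = 0.673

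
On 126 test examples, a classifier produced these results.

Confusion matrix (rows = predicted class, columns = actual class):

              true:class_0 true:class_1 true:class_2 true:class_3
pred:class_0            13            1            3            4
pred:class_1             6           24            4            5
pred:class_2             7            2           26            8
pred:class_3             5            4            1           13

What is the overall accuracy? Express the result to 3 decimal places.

0.603

Accuracy = trace / total = (13+24+26+13=76) / 126 = 76/126 = 0.603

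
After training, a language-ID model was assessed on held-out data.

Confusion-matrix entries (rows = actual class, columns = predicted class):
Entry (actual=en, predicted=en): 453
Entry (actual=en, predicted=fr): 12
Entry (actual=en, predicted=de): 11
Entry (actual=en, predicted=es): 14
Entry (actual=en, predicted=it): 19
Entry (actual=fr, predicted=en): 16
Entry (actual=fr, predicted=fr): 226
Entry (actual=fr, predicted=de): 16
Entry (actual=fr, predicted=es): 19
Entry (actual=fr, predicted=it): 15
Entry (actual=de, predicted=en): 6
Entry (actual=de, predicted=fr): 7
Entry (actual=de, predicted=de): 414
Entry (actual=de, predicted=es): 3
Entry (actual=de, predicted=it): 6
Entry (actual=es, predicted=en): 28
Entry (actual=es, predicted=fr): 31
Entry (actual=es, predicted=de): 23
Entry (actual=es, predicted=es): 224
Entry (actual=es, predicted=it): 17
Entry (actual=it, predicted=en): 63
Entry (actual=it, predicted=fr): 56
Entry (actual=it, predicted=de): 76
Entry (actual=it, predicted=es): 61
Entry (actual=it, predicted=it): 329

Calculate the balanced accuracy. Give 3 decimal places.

0.774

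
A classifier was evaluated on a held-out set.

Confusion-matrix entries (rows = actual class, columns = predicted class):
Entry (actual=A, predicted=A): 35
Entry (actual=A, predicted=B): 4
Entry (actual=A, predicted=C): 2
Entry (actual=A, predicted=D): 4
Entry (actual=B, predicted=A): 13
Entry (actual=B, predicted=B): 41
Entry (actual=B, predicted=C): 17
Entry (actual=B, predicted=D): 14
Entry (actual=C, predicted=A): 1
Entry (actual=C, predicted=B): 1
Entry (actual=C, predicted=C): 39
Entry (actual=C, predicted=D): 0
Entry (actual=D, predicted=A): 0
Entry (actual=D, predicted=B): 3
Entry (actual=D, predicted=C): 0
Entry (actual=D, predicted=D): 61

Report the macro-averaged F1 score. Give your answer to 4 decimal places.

0.7494

Per-class F1 score (2·TP/(2·TP+FP+FN)):
  A: TP=35, FP=13+1+0=14, FN=4+2+4=10 → 70/94 = 0.74468
  B: TP=41, FP=4+1+3=8, FN=13+17+14=44 → 82/134 = 0.61194
  C: TP=39, FP=2+17+0=19, FN=1+1+0=2 → 78/99 = 0.78788
  D: TP=61, FP=4+14+0=18, FN=0+3+0=3 → 122/143 = 0.85315
Macro-F1 score = mean = (0.74468 + 0.61194 + 0.78788 + 0.85315) / 4 = 0.7494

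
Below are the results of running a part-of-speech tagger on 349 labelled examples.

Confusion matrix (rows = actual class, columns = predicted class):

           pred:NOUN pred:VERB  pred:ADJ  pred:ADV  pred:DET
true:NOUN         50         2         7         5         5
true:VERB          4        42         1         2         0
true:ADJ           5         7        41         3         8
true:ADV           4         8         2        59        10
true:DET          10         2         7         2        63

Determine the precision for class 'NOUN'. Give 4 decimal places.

0.6849

Take TP from the diagonal, FP from the rest of the 'NOUN' prediction marginal, FN from the rest of the 'NOUN' actual marginal.
precision = TP/(TP+FP).
NOUN: TP=50, FP=4+5+4+10=23 → 50/73 = 0.68493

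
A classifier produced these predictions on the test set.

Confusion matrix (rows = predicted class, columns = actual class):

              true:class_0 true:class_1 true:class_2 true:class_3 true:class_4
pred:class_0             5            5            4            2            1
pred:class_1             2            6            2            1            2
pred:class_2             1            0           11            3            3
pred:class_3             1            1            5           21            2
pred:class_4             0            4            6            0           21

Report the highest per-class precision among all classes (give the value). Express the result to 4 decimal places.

0.7000

Per-class precision (TP/(TP+FP)):
  class_0: TP=5, FP=5+4+2+1=12 → 5/17 = 0.29412
  class_1: TP=6, FP=2+2+1+2=7 → 6/13 = 0.46154
  class_2: TP=11, FP=1+0+3+3=7 → 11/18 = 0.61111
  class_3: TP=21, FP=1+1+5+2=9 → 21/30 = 0.70000
  class_4: TP=21, FP=0+4+6+0=10 → 21/31 = 0.67742
Highest is class 'class_3' with precision = 0.7000.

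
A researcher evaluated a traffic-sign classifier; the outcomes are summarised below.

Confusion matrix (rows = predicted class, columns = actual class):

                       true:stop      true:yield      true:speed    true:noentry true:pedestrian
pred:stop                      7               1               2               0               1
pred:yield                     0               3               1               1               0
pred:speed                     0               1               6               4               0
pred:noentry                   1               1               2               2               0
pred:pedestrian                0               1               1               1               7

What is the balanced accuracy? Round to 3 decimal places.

0.586

Balanced accuracy = mean of per-class recall.
  stop: recall = 7/8 = 0.8750
  yield: recall = 3/7 = 0.4286
  speed: recall = 6/12 = 0.5000
  noentry: recall = 2/8 = 0.2500
  pedestrian: recall = 7/8 = 0.8750
Mean = (0.8750 + 0.4286 + 0.5000 + 0.2500 + 0.8750) / 5 = 0.586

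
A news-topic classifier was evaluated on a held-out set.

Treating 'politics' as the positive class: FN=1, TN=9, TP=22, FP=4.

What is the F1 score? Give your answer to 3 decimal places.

Precision = TP/(TP+FP) = 22/26 = 0.8462
Recall = TP/(TP+FN) = 22/23 = 0.9565
F1 = 2·TP/(2·TP+FP+FN) = 44/49 = 0.898

0.898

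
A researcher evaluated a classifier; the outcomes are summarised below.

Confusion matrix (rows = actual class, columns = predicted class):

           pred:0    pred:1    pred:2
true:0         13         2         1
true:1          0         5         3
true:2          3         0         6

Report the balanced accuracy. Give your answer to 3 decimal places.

Balanced accuracy = mean of per-class recall.
  0: recall = 13/16 = 0.8125
  1: recall = 5/8 = 0.6250
  2: recall = 6/9 = 0.6667
Mean = (0.8125 + 0.6250 + 0.6667) / 3 = 0.701

0.701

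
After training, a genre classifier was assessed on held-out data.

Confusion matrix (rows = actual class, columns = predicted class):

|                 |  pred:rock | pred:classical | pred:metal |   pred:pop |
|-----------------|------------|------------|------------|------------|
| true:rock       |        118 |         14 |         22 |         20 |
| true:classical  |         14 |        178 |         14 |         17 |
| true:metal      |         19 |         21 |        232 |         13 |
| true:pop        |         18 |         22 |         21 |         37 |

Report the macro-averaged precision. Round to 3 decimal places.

Per-class precision (TP/(TP+FP)):
  rock: TP=118, FP=14+19+18=51 → 118/169 = 0.6982
  classical: TP=178, FP=14+21+22=57 → 178/235 = 0.7574
  metal: TP=232, FP=22+14+21=57 → 232/289 = 0.8028
  pop: TP=37, FP=20+17+13=50 → 37/87 = 0.4253
Macro-precision = mean = (0.6982 + 0.7574 + 0.8028 + 0.4253) / 4 = 0.671

0.671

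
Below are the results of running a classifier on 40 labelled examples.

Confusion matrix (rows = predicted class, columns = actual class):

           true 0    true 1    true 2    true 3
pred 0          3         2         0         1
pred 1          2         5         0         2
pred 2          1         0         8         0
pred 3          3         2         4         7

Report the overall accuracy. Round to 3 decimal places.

0.575

Accuracy = trace / total = (3+5+8+7=23) / 40 = 23/40 = 0.575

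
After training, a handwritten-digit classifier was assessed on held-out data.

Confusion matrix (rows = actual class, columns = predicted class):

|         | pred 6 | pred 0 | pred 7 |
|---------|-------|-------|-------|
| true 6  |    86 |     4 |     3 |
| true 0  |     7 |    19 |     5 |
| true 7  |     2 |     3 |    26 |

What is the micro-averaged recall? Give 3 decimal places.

0.845

Micro-averaging pools counts across classes: ΣTP=131, ΣFP=24, ΣFN=24.
Micro-recall = TP/(TP+FN) on pooled counts = 0.845 (equals overall accuracy in single-label multiclass).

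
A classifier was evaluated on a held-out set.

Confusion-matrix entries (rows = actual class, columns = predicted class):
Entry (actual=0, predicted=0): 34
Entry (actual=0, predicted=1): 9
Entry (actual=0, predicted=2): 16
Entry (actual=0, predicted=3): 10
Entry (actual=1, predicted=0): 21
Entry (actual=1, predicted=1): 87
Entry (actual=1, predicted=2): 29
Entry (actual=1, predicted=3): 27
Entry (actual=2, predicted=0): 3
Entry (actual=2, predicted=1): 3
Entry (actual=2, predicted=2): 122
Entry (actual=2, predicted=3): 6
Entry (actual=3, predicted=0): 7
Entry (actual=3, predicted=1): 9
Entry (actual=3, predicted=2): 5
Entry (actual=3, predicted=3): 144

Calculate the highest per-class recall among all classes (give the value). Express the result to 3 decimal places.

0.910

Per-class recall (TP/(TP+FN)):
  0: TP=34, FN=9+16+10=35 → 34/69 = 0.4928
  1: TP=87, FN=21+29+27=77 → 87/164 = 0.5305
  2: TP=122, FN=3+3+6=12 → 122/134 = 0.9104
  3: TP=144, FN=7+9+5=21 → 144/165 = 0.8727
Highest is class '2' with recall = 0.910.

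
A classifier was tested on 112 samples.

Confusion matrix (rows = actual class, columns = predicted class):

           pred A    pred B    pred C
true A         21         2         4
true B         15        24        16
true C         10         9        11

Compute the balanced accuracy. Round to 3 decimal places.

Balanced accuracy = mean of per-class recall.
  A: recall = 21/27 = 0.7778
  B: recall = 24/55 = 0.4364
  C: recall = 11/30 = 0.3667
Mean = (0.7778 + 0.4364 + 0.3667) / 3 = 0.527

0.527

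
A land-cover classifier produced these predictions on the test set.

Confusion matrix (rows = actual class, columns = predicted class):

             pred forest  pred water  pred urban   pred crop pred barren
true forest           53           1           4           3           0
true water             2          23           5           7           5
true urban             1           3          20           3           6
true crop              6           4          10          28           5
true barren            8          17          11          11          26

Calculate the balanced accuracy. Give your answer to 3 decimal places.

Balanced accuracy = mean of per-class recall.
  forest: recall = 53/61 = 0.8689
  water: recall = 23/42 = 0.5476
  urban: recall = 20/33 = 0.6061
  crop: recall = 28/53 = 0.5283
  barren: recall = 26/73 = 0.3562
Mean = (0.8689 + 0.5476 + 0.6061 + 0.5283 + 0.3562) / 5 = 0.581

0.581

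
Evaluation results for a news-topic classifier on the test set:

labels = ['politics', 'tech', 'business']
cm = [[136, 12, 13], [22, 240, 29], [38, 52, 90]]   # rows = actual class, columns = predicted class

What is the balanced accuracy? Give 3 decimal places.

Balanced accuracy = mean of per-class recall.
  politics: recall = 136/161 = 0.8447
  tech: recall = 240/291 = 0.8247
  business: recall = 90/180 = 0.5000
Mean = (0.8447 + 0.8247 + 0.5000) / 3 = 0.723

0.723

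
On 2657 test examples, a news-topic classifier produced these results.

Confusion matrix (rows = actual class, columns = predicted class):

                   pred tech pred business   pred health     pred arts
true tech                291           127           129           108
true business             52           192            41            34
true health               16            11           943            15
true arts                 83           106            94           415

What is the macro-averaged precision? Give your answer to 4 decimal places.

0.6514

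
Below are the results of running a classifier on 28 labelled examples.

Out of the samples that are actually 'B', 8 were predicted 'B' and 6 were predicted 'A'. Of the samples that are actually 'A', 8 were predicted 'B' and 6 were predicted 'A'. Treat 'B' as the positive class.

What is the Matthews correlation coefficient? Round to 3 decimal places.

0.000

MCC = (TP·TN − FP·FN) / √((TP+FP)(TP+FN)(TN+FP)(TN+FN))
Numerator = 8·6 − 8·6 = 0
Denominator = √(16·14·14·12) = √37632 = 193.9897
MCC = 0 / 193.9897 = 0.000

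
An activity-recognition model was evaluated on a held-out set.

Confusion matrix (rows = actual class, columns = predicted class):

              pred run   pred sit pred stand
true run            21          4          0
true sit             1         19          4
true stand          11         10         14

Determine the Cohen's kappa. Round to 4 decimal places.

0.4760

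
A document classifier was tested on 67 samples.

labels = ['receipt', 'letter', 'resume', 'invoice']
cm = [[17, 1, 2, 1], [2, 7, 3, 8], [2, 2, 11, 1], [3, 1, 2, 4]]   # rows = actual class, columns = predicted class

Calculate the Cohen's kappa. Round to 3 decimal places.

Observed agreement pₒ = trace/N = 39/67 = 0.5821
Expected agreement pₑ = Σ (rowᵢ·colᵢ)/N² = (21·24 + 20·11 + 16·18 + 10·14)/67² = 0.2566
κ = (pₒ − pₑ)/(1 − pₑ) = (0.5821 − 0.2566)/(1 − 0.2566) = 0.438

0.438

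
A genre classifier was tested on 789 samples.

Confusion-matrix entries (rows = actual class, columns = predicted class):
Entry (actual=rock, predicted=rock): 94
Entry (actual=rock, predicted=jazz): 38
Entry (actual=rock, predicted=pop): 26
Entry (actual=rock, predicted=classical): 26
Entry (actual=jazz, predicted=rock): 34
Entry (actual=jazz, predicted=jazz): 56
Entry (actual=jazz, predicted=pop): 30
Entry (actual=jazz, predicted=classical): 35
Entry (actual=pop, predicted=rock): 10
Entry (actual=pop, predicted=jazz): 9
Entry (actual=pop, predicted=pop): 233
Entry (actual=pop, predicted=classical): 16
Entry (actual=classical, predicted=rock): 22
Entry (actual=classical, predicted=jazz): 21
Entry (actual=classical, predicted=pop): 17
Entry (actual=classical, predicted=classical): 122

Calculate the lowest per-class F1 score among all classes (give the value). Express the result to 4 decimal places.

Per-class F1 score (2·TP/(2·TP+FP+FN)):
  rock: TP=94, FP=34+10+22=66, FN=38+26+26=90 → 188/344 = 0.54651
  jazz: TP=56, FP=38+9+21=68, FN=34+30+35=99 → 112/279 = 0.40143
  pop: TP=233, FP=26+30+17=73, FN=10+9+16=35 → 466/574 = 0.81185
  classical: TP=122, FP=26+35+16=77, FN=22+21+17=60 → 244/381 = 0.64042
Lowest is class 'jazz' with F1 score = 0.4014.

0.4014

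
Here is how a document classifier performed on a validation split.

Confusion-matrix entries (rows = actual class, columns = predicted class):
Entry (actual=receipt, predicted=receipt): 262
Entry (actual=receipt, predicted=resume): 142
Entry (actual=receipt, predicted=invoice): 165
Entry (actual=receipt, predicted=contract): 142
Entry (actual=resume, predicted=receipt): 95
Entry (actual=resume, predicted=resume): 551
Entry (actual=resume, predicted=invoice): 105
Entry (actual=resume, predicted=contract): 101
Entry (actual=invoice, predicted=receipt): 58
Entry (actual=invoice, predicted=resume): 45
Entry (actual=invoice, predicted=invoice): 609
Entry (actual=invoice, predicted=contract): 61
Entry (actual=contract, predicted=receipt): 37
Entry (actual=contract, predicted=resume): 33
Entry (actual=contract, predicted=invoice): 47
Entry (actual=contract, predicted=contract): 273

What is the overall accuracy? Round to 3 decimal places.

0.622

Accuracy = trace / total = (262+551+609+273=1695) / 2726 = 1695/2726 = 0.622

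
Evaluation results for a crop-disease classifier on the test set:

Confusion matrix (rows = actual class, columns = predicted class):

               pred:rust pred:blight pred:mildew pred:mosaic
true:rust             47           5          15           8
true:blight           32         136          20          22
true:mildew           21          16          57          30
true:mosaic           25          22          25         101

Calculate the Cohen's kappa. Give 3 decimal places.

0.438

Observed agreement pₒ = trace/N = 341/582 = 0.5859
Expected agreement pₑ = Σ (rowᵢ·colᵢ)/N² = (75·125 + 210·179 + 124·117 + 173·161)/582² = 0.2637
κ = (pₒ − pₑ)/(1 − pₑ) = (0.5859 − 0.2637)/(1 − 0.2637) = 0.438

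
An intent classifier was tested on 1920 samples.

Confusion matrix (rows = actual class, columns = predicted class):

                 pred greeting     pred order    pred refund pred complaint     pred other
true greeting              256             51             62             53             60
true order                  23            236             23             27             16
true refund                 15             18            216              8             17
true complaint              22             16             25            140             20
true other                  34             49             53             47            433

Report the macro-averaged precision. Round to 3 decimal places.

0.648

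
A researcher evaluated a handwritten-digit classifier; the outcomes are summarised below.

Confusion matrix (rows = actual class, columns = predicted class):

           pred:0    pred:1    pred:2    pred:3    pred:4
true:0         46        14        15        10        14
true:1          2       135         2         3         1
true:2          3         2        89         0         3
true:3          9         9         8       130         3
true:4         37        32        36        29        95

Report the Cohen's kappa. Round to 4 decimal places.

Observed agreement pₒ = trace/N = 495/727 = 0.68088
Expected agreement pₑ = Σ (rowᵢ·colᵢ)/N² = (99·97 + 143·192 + 97·150 + 159·172 + 229·116)/727² = 0.19965
κ = (pₒ − pₑ)/(1 − pₑ) = (0.68088 − 0.19965)/(1 − 0.19965) = 0.6013

0.6013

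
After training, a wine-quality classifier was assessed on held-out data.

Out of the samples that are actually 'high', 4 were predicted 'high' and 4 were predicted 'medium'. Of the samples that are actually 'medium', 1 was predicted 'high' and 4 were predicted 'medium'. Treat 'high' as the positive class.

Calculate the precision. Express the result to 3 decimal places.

0.800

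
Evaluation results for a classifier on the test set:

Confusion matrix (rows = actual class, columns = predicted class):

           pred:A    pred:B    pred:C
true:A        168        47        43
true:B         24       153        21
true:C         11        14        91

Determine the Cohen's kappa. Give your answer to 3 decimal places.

Observed agreement pₒ = trace/N = 412/572 = 0.7203
Expected agreement pₑ = Σ (rowᵢ·colᵢ)/N² = (258·203 + 198·214 + 116·155)/572² = 0.3445
κ = (pₒ − pₑ)/(1 − pₑ) = (0.7203 − 0.3445)/(1 − 0.3445) = 0.573

0.573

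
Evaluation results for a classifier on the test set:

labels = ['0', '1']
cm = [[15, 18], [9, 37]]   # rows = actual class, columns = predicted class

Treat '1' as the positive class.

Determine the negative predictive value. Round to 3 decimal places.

0.625

NPV = TN/(TN+FN) = 15/(15+9) = 0.625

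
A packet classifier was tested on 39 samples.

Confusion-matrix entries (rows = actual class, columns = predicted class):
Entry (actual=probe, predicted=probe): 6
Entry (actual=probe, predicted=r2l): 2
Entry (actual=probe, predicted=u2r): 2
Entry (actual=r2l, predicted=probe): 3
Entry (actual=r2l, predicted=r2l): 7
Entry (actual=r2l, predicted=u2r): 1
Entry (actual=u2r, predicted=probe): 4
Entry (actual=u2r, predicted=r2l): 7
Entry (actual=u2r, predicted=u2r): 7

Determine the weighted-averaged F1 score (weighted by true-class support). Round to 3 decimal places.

0.511

Per-class F1 score (2·TP/(2·TP+FP+FN)):
  probe: TP=6, FP=3+4=7, FN=2+2=4 → 12/23 = 0.5217
  r2l: TP=7, FP=2+7=9, FN=3+1=4 → 14/27 = 0.5185
  u2r: TP=7, FP=2+1=3, FN=4+7=11 → 14/28 = 0.5000
Weighted-F1 score = Σ (supportᵢ/N)·F1 scoreᵢ with N=39: (10/39)·0.5217 + (11/39)·0.5185 + (18/39)·0.5000 = 0.511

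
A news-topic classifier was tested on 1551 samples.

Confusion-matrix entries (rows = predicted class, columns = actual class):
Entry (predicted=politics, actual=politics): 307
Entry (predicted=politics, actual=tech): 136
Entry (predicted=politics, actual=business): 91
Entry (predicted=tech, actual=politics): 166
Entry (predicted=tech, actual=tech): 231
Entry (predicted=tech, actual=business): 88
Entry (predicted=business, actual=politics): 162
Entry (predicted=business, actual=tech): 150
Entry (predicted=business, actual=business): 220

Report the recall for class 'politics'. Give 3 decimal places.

0.483

Take TP from the diagonal, FP from the rest of the 'politics' prediction marginal, FN from the rest of the 'politics' actual marginal.
recall = TP/(TP+FN).
politics: TP=307, FN=166+162=328 → 307/635 = 0.4835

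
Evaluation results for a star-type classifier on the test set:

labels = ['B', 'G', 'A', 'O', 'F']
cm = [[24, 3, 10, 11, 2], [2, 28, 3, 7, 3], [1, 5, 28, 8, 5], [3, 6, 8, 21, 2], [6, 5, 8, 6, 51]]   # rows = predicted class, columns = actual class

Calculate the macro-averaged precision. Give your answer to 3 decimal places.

0.585

Per-class precision (TP/(TP+FP)):
  B: TP=24, FP=3+10+11+2=26 → 24/50 = 0.4800
  G: TP=28, FP=2+3+7+3=15 → 28/43 = 0.6512
  A: TP=28, FP=1+5+8+5=19 → 28/47 = 0.5957
  O: TP=21, FP=3+6+8+2=19 → 21/40 = 0.5250
  F: TP=51, FP=6+5+8+6=25 → 51/76 = 0.6711
Macro-precision = mean = (0.4800 + 0.6512 + 0.5957 + 0.5250 + 0.6711) / 5 = 0.585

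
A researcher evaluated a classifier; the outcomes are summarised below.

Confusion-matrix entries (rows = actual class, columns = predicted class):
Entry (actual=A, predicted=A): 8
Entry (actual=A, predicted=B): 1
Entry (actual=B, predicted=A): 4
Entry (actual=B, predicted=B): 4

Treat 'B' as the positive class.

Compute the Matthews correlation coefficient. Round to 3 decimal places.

0.426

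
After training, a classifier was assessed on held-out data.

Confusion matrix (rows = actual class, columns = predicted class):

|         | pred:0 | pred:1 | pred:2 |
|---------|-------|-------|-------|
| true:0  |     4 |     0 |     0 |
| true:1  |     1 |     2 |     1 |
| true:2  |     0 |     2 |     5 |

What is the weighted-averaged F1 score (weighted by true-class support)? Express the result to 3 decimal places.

0.729

Per-class F1 score (2·TP/(2·TP+FP+FN)):
  0: TP=4, FP=1+0=1, FN=0+0=0 → 8/9 = 0.8889
  1: TP=2, FP=0+2=2, FN=1+1=2 → 4/8 = 0.5000
  2: TP=5, FP=0+1=1, FN=0+2=2 → 10/13 = 0.7692
Weighted-F1 score = Σ (supportᵢ/N)·F1 scoreᵢ with N=15: (4/15)·0.8889 + (4/15)·0.5000 + (7/15)·0.7692 = 0.729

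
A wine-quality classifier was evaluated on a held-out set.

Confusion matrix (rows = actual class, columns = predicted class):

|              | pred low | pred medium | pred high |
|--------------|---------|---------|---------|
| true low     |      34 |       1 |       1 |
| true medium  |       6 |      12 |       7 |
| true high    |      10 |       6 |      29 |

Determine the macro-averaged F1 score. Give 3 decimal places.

Per-class F1 score (2·TP/(2·TP+FP+FN)):
  low: TP=34, FP=6+10=16, FN=1+1=2 → 68/86 = 0.7907
  medium: TP=12, FP=1+6=7, FN=6+7=13 → 24/44 = 0.5455
  high: TP=29, FP=1+7=8, FN=10+6=16 → 58/82 = 0.7073
Macro-F1 score = mean = (0.7907 + 0.5455 + 0.7073) / 3 = 0.681

0.681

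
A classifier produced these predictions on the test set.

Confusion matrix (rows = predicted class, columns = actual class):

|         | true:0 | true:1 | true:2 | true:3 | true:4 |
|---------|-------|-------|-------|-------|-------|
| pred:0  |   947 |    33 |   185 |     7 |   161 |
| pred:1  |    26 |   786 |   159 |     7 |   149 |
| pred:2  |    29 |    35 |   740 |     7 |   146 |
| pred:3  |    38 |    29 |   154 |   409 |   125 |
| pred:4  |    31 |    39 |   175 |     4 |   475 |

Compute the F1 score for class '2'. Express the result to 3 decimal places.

0.624

F1 score = 2·TP/(2·TP+FP+FN).
2: TP=740, FP=29+35+7+146=217, FN=185+159+154+175=673 → 1480/2370 = 0.6245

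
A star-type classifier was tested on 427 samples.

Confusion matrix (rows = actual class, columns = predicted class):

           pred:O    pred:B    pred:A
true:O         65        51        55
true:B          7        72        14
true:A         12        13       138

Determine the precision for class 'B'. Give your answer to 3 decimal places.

precision = TP/(TP+FP).
B: TP=72, FP=51+13=64 → 72/136 = 0.5294

0.529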